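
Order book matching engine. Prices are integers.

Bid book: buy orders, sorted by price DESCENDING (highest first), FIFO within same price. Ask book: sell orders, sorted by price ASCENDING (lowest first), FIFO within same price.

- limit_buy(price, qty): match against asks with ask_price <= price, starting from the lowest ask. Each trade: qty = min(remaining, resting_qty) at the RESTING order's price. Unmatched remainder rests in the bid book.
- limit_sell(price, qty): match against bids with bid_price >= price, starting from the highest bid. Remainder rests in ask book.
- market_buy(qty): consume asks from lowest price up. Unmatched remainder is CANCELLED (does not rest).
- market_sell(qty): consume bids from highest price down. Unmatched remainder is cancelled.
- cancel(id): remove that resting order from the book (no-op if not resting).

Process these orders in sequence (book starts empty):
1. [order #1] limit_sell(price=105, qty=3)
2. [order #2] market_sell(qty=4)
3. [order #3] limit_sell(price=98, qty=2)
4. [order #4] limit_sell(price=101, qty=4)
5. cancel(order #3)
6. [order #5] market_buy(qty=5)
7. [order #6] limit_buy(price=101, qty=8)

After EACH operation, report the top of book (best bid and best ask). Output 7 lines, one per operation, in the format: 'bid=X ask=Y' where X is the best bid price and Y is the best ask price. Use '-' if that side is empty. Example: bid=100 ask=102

Answer: bid=- ask=105
bid=- ask=105
bid=- ask=98
bid=- ask=98
bid=- ask=101
bid=- ask=105
bid=101 ask=105

Derivation:
After op 1 [order #1] limit_sell(price=105, qty=3): fills=none; bids=[-] asks=[#1:3@105]
After op 2 [order #2] market_sell(qty=4): fills=none; bids=[-] asks=[#1:3@105]
After op 3 [order #3] limit_sell(price=98, qty=2): fills=none; bids=[-] asks=[#3:2@98 #1:3@105]
After op 4 [order #4] limit_sell(price=101, qty=4): fills=none; bids=[-] asks=[#3:2@98 #4:4@101 #1:3@105]
After op 5 cancel(order #3): fills=none; bids=[-] asks=[#4:4@101 #1:3@105]
After op 6 [order #5] market_buy(qty=5): fills=#5x#4:4@101 #5x#1:1@105; bids=[-] asks=[#1:2@105]
After op 7 [order #6] limit_buy(price=101, qty=8): fills=none; bids=[#6:8@101] asks=[#1:2@105]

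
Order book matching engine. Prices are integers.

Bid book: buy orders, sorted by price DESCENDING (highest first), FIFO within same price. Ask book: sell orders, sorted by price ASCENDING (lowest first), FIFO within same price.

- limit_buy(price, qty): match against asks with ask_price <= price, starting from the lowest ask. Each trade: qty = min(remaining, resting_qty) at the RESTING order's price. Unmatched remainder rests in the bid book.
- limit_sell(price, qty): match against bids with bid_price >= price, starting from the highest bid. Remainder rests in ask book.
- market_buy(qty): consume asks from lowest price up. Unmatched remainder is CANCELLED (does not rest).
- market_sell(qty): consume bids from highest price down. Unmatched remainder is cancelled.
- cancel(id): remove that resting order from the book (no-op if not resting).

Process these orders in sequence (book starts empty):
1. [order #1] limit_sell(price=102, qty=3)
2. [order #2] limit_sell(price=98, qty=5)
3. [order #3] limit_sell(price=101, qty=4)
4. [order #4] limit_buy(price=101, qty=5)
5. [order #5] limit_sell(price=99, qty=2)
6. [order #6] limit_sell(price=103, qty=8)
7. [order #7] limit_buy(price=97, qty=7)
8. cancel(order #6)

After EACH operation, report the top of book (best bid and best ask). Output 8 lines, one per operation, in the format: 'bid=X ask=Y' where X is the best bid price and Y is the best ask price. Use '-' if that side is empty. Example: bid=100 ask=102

Answer: bid=- ask=102
bid=- ask=98
bid=- ask=98
bid=- ask=101
bid=- ask=99
bid=- ask=99
bid=97 ask=99
bid=97 ask=99

Derivation:
After op 1 [order #1] limit_sell(price=102, qty=3): fills=none; bids=[-] asks=[#1:3@102]
After op 2 [order #2] limit_sell(price=98, qty=5): fills=none; bids=[-] asks=[#2:5@98 #1:3@102]
After op 3 [order #3] limit_sell(price=101, qty=4): fills=none; bids=[-] asks=[#2:5@98 #3:4@101 #1:3@102]
After op 4 [order #4] limit_buy(price=101, qty=5): fills=#4x#2:5@98; bids=[-] asks=[#3:4@101 #1:3@102]
After op 5 [order #5] limit_sell(price=99, qty=2): fills=none; bids=[-] asks=[#5:2@99 #3:4@101 #1:3@102]
After op 6 [order #6] limit_sell(price=103, qty=8): fills=none; bids=[-] asks=[#5:2@99 #3:4@101 #1:3@102 #6:8@103]
After op 7 [order #7] limit_buy(price=97, qty=7): fills=none; bids=[#7:7@97] asks=[#5:2@99 #3:4@101 #1:3@102 #6:8@103]
After op 8 cancel(order #6): fills=none; bids=[#7:7@97] asks=[#5:2@99 #3:4@101 #1:3@102]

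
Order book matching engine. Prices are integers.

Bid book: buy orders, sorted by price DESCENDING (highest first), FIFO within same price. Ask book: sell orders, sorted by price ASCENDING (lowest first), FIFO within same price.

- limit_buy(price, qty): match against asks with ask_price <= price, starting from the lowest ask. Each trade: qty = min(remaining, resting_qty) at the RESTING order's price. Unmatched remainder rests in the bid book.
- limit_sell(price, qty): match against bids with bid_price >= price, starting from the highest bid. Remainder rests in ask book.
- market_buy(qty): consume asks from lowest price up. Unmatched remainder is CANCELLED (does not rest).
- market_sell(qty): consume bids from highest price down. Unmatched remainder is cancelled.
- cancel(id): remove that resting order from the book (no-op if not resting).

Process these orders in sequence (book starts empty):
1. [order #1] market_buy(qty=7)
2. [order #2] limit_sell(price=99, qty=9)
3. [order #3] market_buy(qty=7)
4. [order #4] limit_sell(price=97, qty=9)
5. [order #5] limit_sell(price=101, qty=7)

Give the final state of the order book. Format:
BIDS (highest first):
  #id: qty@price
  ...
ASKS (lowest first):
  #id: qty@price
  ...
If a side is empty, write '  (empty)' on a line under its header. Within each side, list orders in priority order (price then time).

After op 1 [order #1] market_buy(qty=7): fills=none; bids=[-] asks=[-]
After op 2 [order #2] limit_sell(price=99, qty=9): fills=none; bids=[-] asks=[#2:9@99]
After op 3 [order #3] market_buy(qty=7): fills=#3x#2:7@99; bids=[-] asks=[#2:2@99]
After op 4 [order #4] limit_sell(price=97, qty=9): fills=none; bids=[-] asks=[#4:9@97 #2:2@99]
After op 5 [order #5] limit_sell(price=101, qty=7): fills=none; bids=[-] asks=[#4:9@97 #2:2@99 #5:7@101]

Answer: BIDS (highest first):
  (empty)
ASKS (lowest first):
  #4: 9@97
  #2: 2@99
  #5: 7@101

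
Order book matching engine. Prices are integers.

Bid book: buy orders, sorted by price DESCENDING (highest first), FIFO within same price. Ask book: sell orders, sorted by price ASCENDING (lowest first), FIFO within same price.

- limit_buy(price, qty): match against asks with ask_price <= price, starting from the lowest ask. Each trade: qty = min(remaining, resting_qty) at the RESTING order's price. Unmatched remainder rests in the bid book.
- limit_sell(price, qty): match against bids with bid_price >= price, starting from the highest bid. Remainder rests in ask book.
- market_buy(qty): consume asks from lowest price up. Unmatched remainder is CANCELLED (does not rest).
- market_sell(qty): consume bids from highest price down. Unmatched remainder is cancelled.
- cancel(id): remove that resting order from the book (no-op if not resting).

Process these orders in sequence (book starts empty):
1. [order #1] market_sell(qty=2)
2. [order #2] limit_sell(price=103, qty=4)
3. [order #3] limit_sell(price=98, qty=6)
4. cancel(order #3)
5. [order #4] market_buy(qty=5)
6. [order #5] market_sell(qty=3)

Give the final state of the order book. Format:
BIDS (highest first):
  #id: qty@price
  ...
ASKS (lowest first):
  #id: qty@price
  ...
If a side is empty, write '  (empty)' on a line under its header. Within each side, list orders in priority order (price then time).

Answer: BIDS (highest first):
  (empty)
ASKS (lowest first):
  (empty)

Derivation:
After op 1 [order #1] market_sell(qty=2): fills=none; bids=[-] asks=[-]
After op 2 [order #2] limit_sell(price=103, qty=4): fills=none; bids=[-] asks=[#2:4@103]
After op 3 [order #3] limit_sell(price=98, qty=6): fills=none; bids=[-] asks=[#3:6@98 #2:4@103]
After op 4 cancel(order #3): fills=none; bids=[-] asks=[#2:4@103]
After op 5 [order #4] market_buy(qty=5): fills=#4x#2:4@103; bids=[-] asks=[-]
After op 6 [order #5] market_sell(qty=3): fills=none; bids=[-] asks=[-]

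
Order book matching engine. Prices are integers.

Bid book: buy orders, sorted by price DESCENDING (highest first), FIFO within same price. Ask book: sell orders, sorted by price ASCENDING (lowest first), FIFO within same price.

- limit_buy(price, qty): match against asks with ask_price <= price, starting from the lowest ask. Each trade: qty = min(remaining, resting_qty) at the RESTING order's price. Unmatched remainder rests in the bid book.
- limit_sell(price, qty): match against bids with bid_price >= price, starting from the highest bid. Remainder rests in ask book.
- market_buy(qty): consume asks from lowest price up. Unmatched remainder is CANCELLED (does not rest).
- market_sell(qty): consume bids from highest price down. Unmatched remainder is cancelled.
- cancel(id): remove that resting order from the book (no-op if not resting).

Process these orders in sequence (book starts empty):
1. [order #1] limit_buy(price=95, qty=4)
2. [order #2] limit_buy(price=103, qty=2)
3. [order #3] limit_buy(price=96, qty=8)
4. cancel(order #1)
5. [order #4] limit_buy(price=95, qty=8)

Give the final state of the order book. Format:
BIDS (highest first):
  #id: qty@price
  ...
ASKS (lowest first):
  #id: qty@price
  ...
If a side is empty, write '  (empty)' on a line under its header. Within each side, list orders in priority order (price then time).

Answer: BIDS (highest first):
  #2: 2@103
  #3: 8@96
  #4: 8@95
ASKS (lowest first):
  (empty)

Derivation:
After op 1 [order #1] limit_buy(price=95, qty=4): fills=none; bids=[#1:4@95] asks=[-]
After op 2 [order #2] limit_buy(price=103, qty=2): fills=none; bids=[#2:2@103 #1:4@95] asks=[-]
After op 3 [order #3] limit_buy(price=96, qty=8): fills=none; bids=[#2:2@103 #3:8@96 #1:4@95] asks=[-]
After op 4 cancel(order #1): fills=none; bids=[#2:2@103 #3:8@96] asks=[-]
After op 5 [order #4] limit_buy(price=95, qty=8): fills=none; bids=[#2:2@103 #3:8@96 #4:8@95] asks=[-]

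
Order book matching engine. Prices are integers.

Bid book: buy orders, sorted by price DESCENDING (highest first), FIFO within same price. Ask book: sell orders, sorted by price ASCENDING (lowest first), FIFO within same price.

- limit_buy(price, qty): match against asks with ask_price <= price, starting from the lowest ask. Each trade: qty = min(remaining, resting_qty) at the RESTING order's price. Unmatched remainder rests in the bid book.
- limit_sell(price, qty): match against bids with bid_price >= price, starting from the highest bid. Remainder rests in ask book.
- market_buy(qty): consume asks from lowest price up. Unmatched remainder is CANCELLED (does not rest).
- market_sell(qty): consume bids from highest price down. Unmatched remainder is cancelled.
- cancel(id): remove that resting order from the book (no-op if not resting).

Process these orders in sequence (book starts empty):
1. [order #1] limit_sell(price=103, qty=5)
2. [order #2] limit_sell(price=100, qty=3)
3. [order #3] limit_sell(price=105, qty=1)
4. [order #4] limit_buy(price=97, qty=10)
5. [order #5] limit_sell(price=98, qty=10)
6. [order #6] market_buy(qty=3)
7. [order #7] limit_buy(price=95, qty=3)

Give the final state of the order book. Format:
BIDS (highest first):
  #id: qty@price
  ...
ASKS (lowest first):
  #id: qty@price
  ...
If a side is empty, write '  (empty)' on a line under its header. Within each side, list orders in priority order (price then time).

After op 1 [order #1] limit_sell(price=103, qty=5): fills=none; bids=[-] asks=[#1:5@103]
After op 2 [order #2] limit_sell(price=100, qty=3): fills=none; bids=[-] asks=[#2:3@100 #1:5@103]
After op 3 [order #3] limit_sell(price=105, qty=1): fills=none; bids=[-] asks=[#2:3@100 #1:5@103 #3:1@105]
After op 4 [order #4] limit_buy(price=97, qty=10): fills=none; bids=[#4:10@97] asks=[#2:3@100 #1:5@103 #3:1@105]
After op 5 [order #5] limit_sell(price=98, qty=10): fills=none; bids=[#4:10@97] asks=[#5:10@98 #2:3@100 #1:5@103 #3:1@105]
After op 6 [order #6] market_buy(qty=3): fills=#6x#5:3@98; bids=[#4:10@97] asks=[#5:7@98 #2:3@100 #1:5@103 #3:1@105]
After op 7 [order #7] limit_buy(price=95, qty=3): fills=none; bids=[#4:10@97 #7:3@95] asks=[#5:7@98 #2:3@100 #1:5@103 #3:1@105]

Answer: BIDS (highest first):
  #4: 10@97
  #7: 3@95
ASKS (lowest first):
  #5: 7@98
  #2: 3@100
  #1: 5@103
  #3: 1@105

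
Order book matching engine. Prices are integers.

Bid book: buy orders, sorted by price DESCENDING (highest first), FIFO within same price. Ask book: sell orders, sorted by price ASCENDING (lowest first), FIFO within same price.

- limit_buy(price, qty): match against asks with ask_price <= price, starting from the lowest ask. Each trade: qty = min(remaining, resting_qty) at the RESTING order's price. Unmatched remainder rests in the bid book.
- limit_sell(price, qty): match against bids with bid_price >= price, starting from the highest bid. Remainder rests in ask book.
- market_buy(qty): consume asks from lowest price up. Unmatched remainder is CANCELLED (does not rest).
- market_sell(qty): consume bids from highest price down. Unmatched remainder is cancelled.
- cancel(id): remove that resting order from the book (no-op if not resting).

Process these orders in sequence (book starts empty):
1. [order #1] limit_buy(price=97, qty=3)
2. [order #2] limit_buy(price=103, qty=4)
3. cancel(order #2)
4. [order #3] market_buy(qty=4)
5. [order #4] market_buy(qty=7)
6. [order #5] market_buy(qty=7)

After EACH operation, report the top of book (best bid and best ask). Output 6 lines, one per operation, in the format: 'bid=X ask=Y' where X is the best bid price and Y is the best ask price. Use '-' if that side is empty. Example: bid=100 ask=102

After op 1 [order #1] limit_buy(price=97, qty=3): fills=none; bids=[#1:3@97] asks=[-]
After op 2 [order #2] limit_buy(price=103, qty=4): fills=none; bids=[#2:4@103 #1:3@97] asks=[-]
After op 3 cancel(order #2): fills=none; bids=[#1:3@97] asks=[-]
After op 4 [order #3] market_buy(qty=4): fills=none; bids=[#1:3@97] asks=[-]
After op 5 [order #4] market_buy(qty=7): fills=none; bids=[#1:3@97] asks=[-]
After op 6 [order #5] market_buy(qty=7): fills=none; bids=[#1:3@97] asks=[-]

Answer: bid=97 ask=-
bid=103 ask=-
bid=97 ask=-
bid=97 ask=-
bid=97 ask=-
bid=97 ask=-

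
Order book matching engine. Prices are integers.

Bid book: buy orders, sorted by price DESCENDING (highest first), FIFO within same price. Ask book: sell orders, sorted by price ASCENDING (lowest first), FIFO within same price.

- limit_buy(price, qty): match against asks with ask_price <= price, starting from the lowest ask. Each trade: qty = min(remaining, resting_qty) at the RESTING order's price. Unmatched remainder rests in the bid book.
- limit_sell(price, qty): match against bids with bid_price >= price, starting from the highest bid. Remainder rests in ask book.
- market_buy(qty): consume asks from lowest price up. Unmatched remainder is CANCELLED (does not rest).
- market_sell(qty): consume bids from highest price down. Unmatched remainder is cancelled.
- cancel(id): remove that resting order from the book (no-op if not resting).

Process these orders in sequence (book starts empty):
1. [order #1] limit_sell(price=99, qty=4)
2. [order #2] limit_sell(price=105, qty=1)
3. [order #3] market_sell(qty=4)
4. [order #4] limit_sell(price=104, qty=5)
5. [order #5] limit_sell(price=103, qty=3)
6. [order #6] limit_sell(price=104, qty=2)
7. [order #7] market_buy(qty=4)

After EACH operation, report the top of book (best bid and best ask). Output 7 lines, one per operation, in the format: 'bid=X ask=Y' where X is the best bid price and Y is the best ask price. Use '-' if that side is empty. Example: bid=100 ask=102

Answer: bid=- ask=99
bid=- ask=99
bid=- ask=99
bid=- ask=99
bid=- ask=99
bid=- ask=99
bid=- ask=103

Derivation:
After op 1 [order #1] limit_sell(price=99, qty=4): fills=none; bids=[-] asks=[#1:4@99]
After op 2 [order #2] limit_sell(price=105, qty=1): fills=none; bids=[-] asks=[#1:4@99 #2:1@105]
After op 3 [order #3] market_sell(qty=4): fills=none; bids=[-] asks=[#1:4@99 #2:1@105]
After op 4 [order #4] limit_sell(price=104, qty=5): fills=none; bids=[-] asks=[#1:4@99 #4:5@104 #2:1@105]
After op 5 [order #5] limit_sell(price=103, qty=3): fills=none; bids=[-] asks=[#1:4@99 #5:3@103 #4:5@104 #2:1@105]
After op 6 [order #6] limit_sell(price=104, qty=2): fills=none; bids=[-] asks=[#1:4@99 #5:3@103 #4:5@104 #6:2@104 #2:1@105]
After op 7 [order #7] market_buy(qty=4): fills=#7x#1:4@99; bids=[-] asks=[#5:3@103 #4:5@104 #6:2@104 #2:1@105]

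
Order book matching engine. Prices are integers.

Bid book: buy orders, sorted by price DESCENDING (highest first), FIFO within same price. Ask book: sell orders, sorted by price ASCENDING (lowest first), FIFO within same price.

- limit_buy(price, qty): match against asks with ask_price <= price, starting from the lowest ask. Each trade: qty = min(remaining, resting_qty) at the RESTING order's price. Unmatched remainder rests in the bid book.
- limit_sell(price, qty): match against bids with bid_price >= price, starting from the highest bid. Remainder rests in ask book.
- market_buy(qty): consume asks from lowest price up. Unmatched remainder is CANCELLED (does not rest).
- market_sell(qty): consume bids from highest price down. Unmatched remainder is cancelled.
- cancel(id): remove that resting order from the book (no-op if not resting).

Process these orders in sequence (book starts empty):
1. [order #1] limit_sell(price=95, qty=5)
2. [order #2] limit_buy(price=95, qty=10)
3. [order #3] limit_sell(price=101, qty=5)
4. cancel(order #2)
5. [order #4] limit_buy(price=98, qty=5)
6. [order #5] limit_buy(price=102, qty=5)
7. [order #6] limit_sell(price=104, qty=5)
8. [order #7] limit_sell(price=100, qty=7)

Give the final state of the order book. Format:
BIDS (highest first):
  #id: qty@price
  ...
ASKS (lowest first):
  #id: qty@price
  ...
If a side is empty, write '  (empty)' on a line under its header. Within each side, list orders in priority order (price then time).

Answer: BIDS (highest first):
  #4: 5@98
ASKS (lowest first):
  #7: 7@100
  #6: 5@104

Derivation:
After op 1 [order #1] limit_sell(price=95, qty=5): fills=none; bids=[-] asks=[#1:5@95]
After op 2 [order #2] limit_buy(price=95, qty=10): fills=#2x#1:5@95; bids=[#2:5@95] asks=[-]
After op 3 [order #3] limit_sell(price=101, qty=5): fills=none; bids=[#2:5@95] asks=[#3:5@101]
After op 4 cancel(order #2): fills=none; bids=[-] asks=[#3:5@101]
After op 5 [order #4] limit_buy(price=98, qty=5): fills=none; bids=[#4:5@98] asks=[#3:5@101]
After op 6 [order #5] limit_buy(price=102, qty=5): fills=#5x#3:5@101; bids=[#4:5@98] asks=[-]
After op 7 [order #6] limit_sell(price=104, qty=5): fills=none; bids=[#4:5@98] asks=[#6:5@104]
After op 8 [order #7] limit_sell(price=100, qty=7): fills=none; bids=[#4:5@98] asks=[#7:7@100 #6:5@104]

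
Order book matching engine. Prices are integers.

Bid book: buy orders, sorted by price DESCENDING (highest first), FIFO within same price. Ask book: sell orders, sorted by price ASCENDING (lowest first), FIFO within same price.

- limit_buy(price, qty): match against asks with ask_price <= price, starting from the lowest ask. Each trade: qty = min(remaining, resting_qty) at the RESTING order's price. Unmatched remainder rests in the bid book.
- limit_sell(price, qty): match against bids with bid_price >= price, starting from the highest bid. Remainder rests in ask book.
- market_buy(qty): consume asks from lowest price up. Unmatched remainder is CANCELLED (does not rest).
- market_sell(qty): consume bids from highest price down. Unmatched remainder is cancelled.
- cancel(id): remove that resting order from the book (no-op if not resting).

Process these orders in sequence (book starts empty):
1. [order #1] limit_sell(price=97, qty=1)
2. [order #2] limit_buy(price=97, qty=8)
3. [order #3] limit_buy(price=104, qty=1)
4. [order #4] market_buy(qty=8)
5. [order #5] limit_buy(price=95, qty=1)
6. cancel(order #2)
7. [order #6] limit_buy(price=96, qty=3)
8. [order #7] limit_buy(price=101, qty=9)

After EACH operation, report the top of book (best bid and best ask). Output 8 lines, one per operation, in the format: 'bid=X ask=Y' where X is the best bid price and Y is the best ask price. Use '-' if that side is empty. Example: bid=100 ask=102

Answer: bid=- ask=97
bid=97 ask=-
bid=104 ask=-
bid=104 ask=-
bid=104 ask=-
bid=104 ask=-
bid=104 ask=-
bid=104 ask=-

Derivation:
After op 1 [order #1] limit_sell(price=97, qty=1): fills=none; bids=[-] asks=[#1:1@97]
After op 2 [order #2] limit_buy(price=97, qty=8): fills=#2x#1:1@97; bids=[#2:7@97] asks=[-]
After op 3 [order #3] limit_buy(price=104, qty=1): fills=none; bids=[#3:1@104 #2:7@97] asks=[-]
After op 4 [order #4] market_buy(qty=8): fills=none; bids=[#3:1@104 #2:7@97] asks=[-]
After op 5 [order #5] limit_buy(price=95, qty=1): fills=none; bids=[#3:1@104 #2:7@97 #5:1@95] asks=[-]
After op 6 cancel(order #2): fills=none; bids=[#3:1@104 #5:1@95] asks=[-]
After op 7 [order #6] limit_buy(price=96, qty=3): fills=none; bids=[#3:1@104 #6:3@96 #5:1@95] asks=[-]
After op 8 [order #7] limit_buy(price=101, qty=9): fills=none; bids=[#3:1@104 #7:9@101 #6:3@96 #5:1@95] asks=[-]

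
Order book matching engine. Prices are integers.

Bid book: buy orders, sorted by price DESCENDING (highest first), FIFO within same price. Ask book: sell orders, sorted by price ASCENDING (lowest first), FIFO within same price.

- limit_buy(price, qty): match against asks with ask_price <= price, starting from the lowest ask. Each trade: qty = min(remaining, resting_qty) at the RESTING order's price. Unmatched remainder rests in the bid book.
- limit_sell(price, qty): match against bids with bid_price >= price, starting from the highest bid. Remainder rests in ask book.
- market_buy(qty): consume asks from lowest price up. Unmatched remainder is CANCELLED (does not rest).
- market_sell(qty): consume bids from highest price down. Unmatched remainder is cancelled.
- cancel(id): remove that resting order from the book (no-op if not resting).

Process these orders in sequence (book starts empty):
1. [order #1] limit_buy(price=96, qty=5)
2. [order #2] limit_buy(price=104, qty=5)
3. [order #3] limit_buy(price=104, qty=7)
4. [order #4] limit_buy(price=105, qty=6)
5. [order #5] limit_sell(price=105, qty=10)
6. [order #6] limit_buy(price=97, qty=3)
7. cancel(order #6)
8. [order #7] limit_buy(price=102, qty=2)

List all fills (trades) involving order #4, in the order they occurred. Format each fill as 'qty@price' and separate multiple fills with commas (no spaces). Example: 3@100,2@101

After op 1 [order #1] limit_buy(price=96, qty=5): fills=none; bids=[#1:5@96] asks=[-]
After op 2 [order #2] limit_buy(price=104, qty=5): fills=none; bids=[#2:5@104 #1:5@96] asks=[-]
After op 3 [order #3] limit_buy(price=104, qty=7): fills=none; bids=[#2:5@104 #3:7@104 #1:5@96] asks=[-]
After op 4 [order #4] limit_buy(price=105, qty=6): fills=none; bids=[#4:6@105 #2:5@104 #3:7@104 #1:5@96] asks=[-]
After op 5 [order #5] limit_sell(price=105, qty=10): fills=#4x#5:6@105; bids=[#2:5@104 #3:7@104 #1:5@96] asks=[#5:4@105]
After op 6 [order #6] limit_buy(price=97, qty=3): fills=none; bids=[#2:5@104 #3:7@104 #6:3@97 #1:5@96] asks=[#5:4@105]
After op 7 cancel(order #6): fills=none; bids=[#2:5@104 #3:7@104 #1:5@96] asks=[#5:4@105]
After op 8 [order #7] limit_buy(price=102, qty=2): fills=none; bids=[#2:5@104 #3:7@104 #7:2@102 #1:5@96] asks=[#5:4@105]

Answer: 6@105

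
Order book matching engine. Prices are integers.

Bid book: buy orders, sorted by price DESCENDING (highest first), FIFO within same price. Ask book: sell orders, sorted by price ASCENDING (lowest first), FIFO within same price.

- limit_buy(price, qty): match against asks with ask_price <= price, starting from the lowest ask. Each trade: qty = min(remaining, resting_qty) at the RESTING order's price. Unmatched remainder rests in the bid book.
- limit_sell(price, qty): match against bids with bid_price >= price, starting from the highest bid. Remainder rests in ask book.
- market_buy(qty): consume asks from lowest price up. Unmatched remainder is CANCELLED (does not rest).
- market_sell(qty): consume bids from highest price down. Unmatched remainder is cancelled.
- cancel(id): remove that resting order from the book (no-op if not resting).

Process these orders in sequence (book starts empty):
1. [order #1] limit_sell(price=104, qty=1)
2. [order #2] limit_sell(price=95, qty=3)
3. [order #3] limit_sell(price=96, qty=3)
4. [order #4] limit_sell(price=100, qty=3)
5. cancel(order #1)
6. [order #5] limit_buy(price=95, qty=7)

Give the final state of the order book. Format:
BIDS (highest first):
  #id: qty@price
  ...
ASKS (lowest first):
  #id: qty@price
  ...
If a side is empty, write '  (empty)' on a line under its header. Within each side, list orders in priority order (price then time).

Answer: BIDS (highest first):
  #5: 4@95
ASKS (lowest first):
  #3: 3@96
  #4: 3@100

Derivation:
After op 1 [order #1] limit_sell(price=104, qty=1): fills=none; bids=[-] asks=[#1:1@104]
After op 2 [order #2] limit_sell(price=95, qty=3): fills=none; bids=[-] asks=[#2:3@95 #1:1@104]
After op 3 [order #3] limit_sell(price=96, qty=3): fills=none; bids=[-] asks=[#2:3@95 #3:3@96 #1:1@104]
After op 4 [order #4] limit_sell(price=100, qty=3): fills=none; bids=[-] asks=[#2:3@95 #3:3@96 #4:3@100 #1:1@104]
After op 5 cancel(order #1): fills=none; bids=[-] asks=[#2:3@95 #3:3@96 #4:3@100]
After op 6 [order #5] limit_buy(price=95, qty=7): fills=#5x#2:3@95; bids=[#5:4@95] asks=[#3:3@96 #4:3@100]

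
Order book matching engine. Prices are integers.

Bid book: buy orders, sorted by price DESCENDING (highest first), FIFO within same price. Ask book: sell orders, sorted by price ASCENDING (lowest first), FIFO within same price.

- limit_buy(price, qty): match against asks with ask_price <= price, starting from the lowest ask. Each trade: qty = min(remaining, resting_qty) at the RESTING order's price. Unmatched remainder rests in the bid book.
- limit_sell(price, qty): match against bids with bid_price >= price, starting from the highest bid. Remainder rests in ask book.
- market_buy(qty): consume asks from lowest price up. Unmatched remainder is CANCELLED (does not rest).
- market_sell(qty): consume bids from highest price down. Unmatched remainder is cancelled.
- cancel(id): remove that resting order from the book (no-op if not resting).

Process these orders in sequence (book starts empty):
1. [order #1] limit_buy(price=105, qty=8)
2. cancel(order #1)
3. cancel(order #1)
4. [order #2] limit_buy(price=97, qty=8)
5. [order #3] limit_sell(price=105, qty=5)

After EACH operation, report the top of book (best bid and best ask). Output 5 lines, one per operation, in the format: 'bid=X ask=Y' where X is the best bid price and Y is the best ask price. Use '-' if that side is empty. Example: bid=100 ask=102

After op 1 [order #1] limit_buy(price=105, qty=8): fills=none; bids=[#1:8@105] asks=[-]
After op 2 cancel(order #1): fills=none; bids=[-] asks=[-]
After op 3 cancel(order #1): fills=none; bids=[-] asks=[-]
After op 4 [order #2] limit_buy(price=97, qty=8): fills=none; bids=[#2:8@97] asks=[-]
After op 5 [order #3] limit_sell(price=105, qty=5): fills=none; bids=[#2:8@97] asks=[#3:5@105]

Answer: bid=105 ask=-
bid=- ask=-
bid=- ask=-
bid=97 ask=-
bid=97 ask=105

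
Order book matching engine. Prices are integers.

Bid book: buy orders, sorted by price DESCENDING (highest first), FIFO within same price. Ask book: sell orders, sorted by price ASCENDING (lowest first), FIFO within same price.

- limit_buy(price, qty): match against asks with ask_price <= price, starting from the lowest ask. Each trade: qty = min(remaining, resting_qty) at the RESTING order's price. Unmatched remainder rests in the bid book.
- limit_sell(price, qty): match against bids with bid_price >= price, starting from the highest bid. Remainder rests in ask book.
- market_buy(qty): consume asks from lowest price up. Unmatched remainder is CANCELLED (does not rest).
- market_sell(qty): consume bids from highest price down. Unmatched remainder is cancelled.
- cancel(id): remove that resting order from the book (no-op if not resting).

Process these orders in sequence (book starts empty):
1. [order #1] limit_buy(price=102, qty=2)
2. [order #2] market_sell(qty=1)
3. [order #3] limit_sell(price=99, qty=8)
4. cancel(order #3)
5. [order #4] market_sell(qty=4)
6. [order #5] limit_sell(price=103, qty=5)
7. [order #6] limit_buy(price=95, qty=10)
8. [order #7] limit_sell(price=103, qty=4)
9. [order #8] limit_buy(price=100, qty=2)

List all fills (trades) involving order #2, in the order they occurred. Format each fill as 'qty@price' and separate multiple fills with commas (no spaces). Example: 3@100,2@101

After op 1 [order #1] limit_buy(price=102, qty=2): fills=none; bids=[#1:2@102] asks=[-]
After op 2 [order #2] market_sell(qty=1): fills=#1x#2:1@102; bids=[#1:1@102] asks=[-]
After op 3 [order #3] limit_sell(price=99, qty=8): fills=#1x#3:1@102; bids=[-] asks=[#3:7@99]
After op 4 cancel(order #3): fills=none; bids=[-] asks=[-]
After op 5 [order #4] market_sell(qty=4): fills=none; bids=[-] asks=[-]
After op 6 [order #5] limit_sell(price=103, qty=5): fills=none; bids=[-] asks=[#5:5@103]
After op 7 [order #6] limit_buy(price=95, qty=10): fills=none; bids=[#6:10@95] asks=[#5:5@103]
After op 8 [order #7] limit_sell(price=103, qty=4): fills=none; bids=[#6:10@95] asks=[#5:5@103 #7:4@103]
After op 9 [order #8] limit_buy(price=100, qty=2): fills=none; bids=[#8:2@100 #6:10@95] asks=[#5:5@103 #7:4@103]

Answer: 1@102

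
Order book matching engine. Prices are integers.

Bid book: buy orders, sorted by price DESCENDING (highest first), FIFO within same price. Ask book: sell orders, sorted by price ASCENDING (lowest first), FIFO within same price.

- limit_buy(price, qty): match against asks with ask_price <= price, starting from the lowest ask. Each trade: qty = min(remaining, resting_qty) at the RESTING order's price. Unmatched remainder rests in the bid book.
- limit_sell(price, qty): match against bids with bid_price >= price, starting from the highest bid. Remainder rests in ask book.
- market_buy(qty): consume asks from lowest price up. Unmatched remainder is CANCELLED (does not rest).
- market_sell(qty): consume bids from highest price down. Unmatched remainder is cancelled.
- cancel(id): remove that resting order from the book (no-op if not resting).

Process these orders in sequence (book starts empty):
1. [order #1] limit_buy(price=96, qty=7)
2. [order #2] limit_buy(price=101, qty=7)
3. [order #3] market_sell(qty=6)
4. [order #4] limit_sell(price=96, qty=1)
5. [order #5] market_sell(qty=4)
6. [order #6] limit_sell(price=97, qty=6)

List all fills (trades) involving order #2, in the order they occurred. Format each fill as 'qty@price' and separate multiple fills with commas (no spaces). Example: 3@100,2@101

Answer: 6@101,1@101

Derivation:
After op 1 [order #1] limit_buy(price=96, qty=7): fills=none; bids=[#1:7@96] asks=[-]
After op 2 [order #2] limit_buy(price=101, qty=7): fills=none; bids=[#2:7@101 #1:7@96] asks=[-]
After op 3 [order #3] market_sell(qty=6): fills=#2x#3:6@101; bids=[#2:1@101 #1:7@96] asks=[-]
After op 4 [order #4] limit_sell(price=96, qty=1): fills=#2x#4:1@101; bids=[#1:7@96] asks=[-]
After op 5 [order #5] market_sell(qty=4): fills=#1x#5:4@96; bids=[#1:3@96] asks=[-]
After op 6 [order #6] limit_sell(price=97, qty=6): fills=none; bids=[#1:3@96] asks=[#6:6@97]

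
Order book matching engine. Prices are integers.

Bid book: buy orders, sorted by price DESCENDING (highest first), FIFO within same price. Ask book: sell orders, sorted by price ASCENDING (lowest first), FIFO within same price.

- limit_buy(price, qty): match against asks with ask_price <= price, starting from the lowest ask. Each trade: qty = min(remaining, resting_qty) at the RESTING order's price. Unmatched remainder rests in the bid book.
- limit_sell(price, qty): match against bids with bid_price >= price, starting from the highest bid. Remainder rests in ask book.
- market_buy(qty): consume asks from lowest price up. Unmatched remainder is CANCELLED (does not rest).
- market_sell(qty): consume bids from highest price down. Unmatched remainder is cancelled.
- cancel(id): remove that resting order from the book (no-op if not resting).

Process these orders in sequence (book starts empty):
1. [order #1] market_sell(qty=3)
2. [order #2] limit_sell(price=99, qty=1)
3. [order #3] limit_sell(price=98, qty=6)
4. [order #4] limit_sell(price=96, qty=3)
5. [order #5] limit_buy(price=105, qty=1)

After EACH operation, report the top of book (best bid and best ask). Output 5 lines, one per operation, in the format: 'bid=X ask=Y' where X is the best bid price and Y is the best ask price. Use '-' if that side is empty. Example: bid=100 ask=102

Answer: bid=- ask=-
bid=- ask=99
bid=- ask=98
bid=- ask=96
bid=- ask=96

Derivation:
After op 1 [order #1] market_sell(qty=3): fills=none; bids=[-] asks=[-]
After op 2 [order #2] limit_sell(price=99, qty=1): fills=none; bids=[-] asks=[#2:1@99]
After op 3 [order #3] limit_sell(price=98, qty=6): fills=none; bids=[-] asks=[#3:6@98 #2:1@99]
After op 4 [order #4] limit_sell(price=96, qty=3): fills=none; bids=[-] asks=[#4:3@96 #3:6@98 #2:1@99]
After op 5 [order #5] limit_buy(price=105, qty=1): fills=#5x#4:1@96; bids=[-] asks=[#4:2@96 #3:6@98 #2:1@99]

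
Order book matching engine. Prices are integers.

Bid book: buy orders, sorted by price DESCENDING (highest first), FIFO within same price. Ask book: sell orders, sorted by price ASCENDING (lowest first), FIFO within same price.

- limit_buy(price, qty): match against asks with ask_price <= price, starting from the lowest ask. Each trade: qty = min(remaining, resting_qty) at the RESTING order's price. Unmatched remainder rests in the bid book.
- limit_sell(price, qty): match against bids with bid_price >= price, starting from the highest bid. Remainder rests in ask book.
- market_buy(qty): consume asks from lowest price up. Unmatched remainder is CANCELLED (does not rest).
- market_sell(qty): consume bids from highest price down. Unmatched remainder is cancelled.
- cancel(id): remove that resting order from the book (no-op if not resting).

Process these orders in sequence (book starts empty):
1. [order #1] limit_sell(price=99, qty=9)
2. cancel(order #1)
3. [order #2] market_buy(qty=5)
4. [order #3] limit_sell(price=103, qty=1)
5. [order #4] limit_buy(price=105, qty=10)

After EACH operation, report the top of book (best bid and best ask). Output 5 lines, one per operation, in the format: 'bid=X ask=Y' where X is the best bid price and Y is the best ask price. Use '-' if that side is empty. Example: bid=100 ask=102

Answer: bid=- ask=99
bid=- ask=-
bid=- ask=-
bid=- ask=103
bid=105 ask=-

Derivation:
After op 1 [order #1] limit_sell(price=99, qty=9): fills=none; bids=[-] asks=[#1:9@99]
After op 2 cancel(order #1): fills=none; bids=[-] asks=[-]
After op 3 [order #2] market_buy(qty=5): fills=none; bids=[-] asks=[-]
After op 4 [order #3] limit_sell(price=103, qty=1): fills=none; bids=[-] asks=[#3:1@103]
After op 5 [order #4] limit_buy(price=105, qty=10): fills=#4x#3:1@103; bids=[#4:9@105] asks=[-]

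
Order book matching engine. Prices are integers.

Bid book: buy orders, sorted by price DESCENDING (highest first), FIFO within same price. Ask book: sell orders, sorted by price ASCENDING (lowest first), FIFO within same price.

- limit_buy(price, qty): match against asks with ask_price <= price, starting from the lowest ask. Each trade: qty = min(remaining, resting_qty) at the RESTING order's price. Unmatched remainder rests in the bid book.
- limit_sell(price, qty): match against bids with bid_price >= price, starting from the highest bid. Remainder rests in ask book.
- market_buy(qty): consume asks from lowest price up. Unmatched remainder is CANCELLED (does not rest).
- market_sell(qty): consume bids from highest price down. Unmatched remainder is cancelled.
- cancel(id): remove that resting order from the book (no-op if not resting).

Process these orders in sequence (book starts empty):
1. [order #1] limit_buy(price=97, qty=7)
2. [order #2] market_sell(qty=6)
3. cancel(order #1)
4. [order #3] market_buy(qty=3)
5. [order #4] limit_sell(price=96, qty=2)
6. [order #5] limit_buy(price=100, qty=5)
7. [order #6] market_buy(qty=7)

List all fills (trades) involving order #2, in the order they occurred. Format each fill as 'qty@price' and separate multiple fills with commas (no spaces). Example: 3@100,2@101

Answer: 6@97

Derivation:
After op 1 [order #1] limit_buy(price=97, qty=7): fills=none; bids=[#1:7@97] asks=[-]
After op 2 [order #2] market_sell(qty=6): fills=#1x#2:6@97; bids=[#1:1@97] asks=[-]
After op 3 cancel(order #1): fills=none; bids=[-] asks=[-]
After op 4 [order #3] market_buy(qty=3): fills=none; bids=[-] asks=[-]
After op 5 [order #4] limit_sell(price=96, qty=2): fills=none; bids=[-] asks=[#4:2@96]
After op 6 [order #5] limit_buy(price=100, qty=5): fills=#5x#4:2@96; bids=[#5:3@100] asks=[-]
After op 7 [order #6] market_buy(qty=7): fills=none; bids=[#5:3@100] asks=[-]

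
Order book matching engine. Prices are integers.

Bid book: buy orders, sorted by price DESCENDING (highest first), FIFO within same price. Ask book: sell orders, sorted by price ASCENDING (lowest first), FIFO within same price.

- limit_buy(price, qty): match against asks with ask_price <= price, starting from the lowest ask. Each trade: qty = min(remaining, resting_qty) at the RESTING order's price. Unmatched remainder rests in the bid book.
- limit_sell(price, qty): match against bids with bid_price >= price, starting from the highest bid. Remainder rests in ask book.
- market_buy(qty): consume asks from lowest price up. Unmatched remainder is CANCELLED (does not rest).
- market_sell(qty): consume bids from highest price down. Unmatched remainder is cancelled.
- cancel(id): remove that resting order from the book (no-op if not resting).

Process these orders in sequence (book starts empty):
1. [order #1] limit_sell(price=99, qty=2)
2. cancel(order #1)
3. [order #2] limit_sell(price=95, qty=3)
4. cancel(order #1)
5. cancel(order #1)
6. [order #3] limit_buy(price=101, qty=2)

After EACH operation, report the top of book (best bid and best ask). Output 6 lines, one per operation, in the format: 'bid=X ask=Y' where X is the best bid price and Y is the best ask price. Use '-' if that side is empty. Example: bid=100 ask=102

Answer: bid=- ask=99
bid=- ask=-
bid=- ask=95
bid=- ask=95
bid=- ask=95
bid=- ask=95

Derivation:
After op 1 [order #1] limit_sell(price=99, qty=2): fills=none; bids=[-] asks=[#1:2@99]
After op 2 cancel(order #1): fills=none; bids=[-] asks=[-]
After op 3 [order #2] limit_sell(price=95, qty=3): fills=none; bids=[-] asks=[#2:3@95]
After op 4 cancel(order #1): fills=none; bids=[-] asks=[#2:3@95]
After op 5 cancel(order #1): fills=none; bids=[-] asks=[#2:3@95]
After op 6 [order #3] limit_buy(price=101, qty=2): fills=#3x#2:2@95; bids=[-] asks=[#2:1@95]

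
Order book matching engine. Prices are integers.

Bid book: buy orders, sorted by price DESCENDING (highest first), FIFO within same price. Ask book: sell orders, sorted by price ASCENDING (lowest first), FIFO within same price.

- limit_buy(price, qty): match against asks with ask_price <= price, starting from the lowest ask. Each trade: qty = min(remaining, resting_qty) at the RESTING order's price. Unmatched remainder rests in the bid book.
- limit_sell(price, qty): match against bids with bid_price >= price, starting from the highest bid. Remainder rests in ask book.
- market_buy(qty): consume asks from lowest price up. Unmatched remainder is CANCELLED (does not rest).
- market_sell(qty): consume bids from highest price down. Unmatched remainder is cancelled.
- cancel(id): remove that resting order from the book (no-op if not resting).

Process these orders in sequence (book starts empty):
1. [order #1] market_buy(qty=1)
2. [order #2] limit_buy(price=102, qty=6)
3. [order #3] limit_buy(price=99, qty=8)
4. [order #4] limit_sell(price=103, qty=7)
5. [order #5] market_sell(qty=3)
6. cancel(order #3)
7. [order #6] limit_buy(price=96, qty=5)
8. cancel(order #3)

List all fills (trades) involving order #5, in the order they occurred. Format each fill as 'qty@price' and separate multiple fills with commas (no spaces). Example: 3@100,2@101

Answer: 3@102

Derivation:
After op 1 [order #1] market_buy(qty=1): fills=none; bids=[-] asks=[-]
After op 2 [order #2] limit_buy(price=102, qty=6): fills=none; bids=[#2:6@102] asks=[-]
After op 3 [order #3] limit_buy(price=99, qty=8): fills=none; bids=[#2:6@102 #3:8@99] asks=[-]
After op 4 [order #4] limit_sell(price=103, qty=7): fills=none; bids=[#2:6@102 #3:8@99] asks=[#4:7@103]
After op 5 [order #5] market_sell(qty=3): fills=#2x#5:3@102; bids=[#2:3@102 #3:8@99] asks=[#4:7@103]
After op 6 cancel(order #3): fills=none; bids=[#2:3@102] asks=[#4:7@103]
After op 7 [order #6] limit_buy(price=96, qty=5): fills=none; bids=[#2:3@102 #6:5@96] asks=[#4:7@103]
After op 8 cancel(order #3): fills=none; bids=[#2:3@102 #6:5@96] asks=[#4:7@103]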